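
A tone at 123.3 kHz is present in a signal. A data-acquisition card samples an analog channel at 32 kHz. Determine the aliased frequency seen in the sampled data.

4.7 kHz

123.3 kHz mod fs = 27.3 kHz.
27.3 kHz > fs/2 = 16 kHz, folds to fs − 27.3 kHz = 4.7 kHz.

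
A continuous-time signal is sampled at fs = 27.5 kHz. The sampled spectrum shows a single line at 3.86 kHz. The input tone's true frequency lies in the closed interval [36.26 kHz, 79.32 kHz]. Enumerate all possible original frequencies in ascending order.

Frequencies that alias to 3.86 kHz are k·fs ± 3.86 kHz for integer k ≥ 0.
k=0: 3.86 kHz.
k=1: 23.64 kHz, 31.36 kHz.
k=2: 51.14 kHz, 58.86 kHz.
k=3: 78.64 kHz, 86.36 kHz.
k=4: 106.14 kHz, 113.86 kHz.
Within [36.26 kHz, 79.32 kHz]: 51.14 kHz, 58.86 kHz, 78.64 kHz.

51.14 kHz, 58.86 kHz, 78.64 kHz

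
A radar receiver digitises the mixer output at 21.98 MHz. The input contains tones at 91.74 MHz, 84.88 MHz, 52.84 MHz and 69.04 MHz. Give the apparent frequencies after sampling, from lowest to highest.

fs/2 = 10.99 MHz.
91.74 MHz mod fs = 3.82 MHz.
3.82 MHz ≤ fs/2 = 10.99 MHz, appears at 3.82 MHz.
84.88 MHz mod fs = 18.94 MHz.
18.94 MHz > fs/2 = 10.99 MHz, folds to fs − 18.94 MHz = 3.04 MHz.
52.84 MHz mod fs = 8.88 MHz.
8.88 MHz ≤ fs/2 = 10.99 MHz, appears at 8.88 MHz.
69.04 MHz mod fs = 3.1 MHz.
3.1 MHz ≤ fs/2 = 10.99 MHz, appears at 3.1 MHz.
Distinct values: {3.04 MHz, 3.1 MHz, 3.82 MHz, 8.88 MHz}.

3.04 MHz, 3.1 MHz, 3.82 MHz, 8.88 MHz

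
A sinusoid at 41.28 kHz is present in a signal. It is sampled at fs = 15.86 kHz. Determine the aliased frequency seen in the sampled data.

41.28 kHz mod fs = 9.56 kHz.
9.56 kHz > fs/2 = 7.93 kHz, folds to fs − 9.56 kHz = 6.3 kHz.

6.3 kHz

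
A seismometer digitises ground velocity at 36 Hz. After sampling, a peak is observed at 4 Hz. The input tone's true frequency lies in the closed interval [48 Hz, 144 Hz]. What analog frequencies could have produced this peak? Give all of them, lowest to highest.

Frequencies that alias to 4 Hz are k·fs ± 4 Hz for integer k ≥ 0.
k=0: 4 Hz.
k=1: 32 Hz, 40 Hz.
k=2: 68 Hz, 76 Hz.
k=3: 104 Hz, 112 Hz.
k=4: 140 Hz, 148 Hz.
k=5: 176 Hz, 184 Hz.
Within [48 Hz, 144 Hz]: 68 Hz, 76 Hz, 104 Hz, 112 Hz, 140 Hz.

68 Hz, 76 Hz, 104 Hz, 112 Hz, 140 Hz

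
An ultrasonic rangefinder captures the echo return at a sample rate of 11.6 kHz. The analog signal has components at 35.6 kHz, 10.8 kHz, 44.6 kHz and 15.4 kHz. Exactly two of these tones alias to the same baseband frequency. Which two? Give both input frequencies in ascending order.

10.8 kHz, 35.6 kHz

fs/2 = 5.8 kHz.
35.6 kHz mod fs = 0.8 kHz.
0.8 kHz ≤ fs/2 = 5.8 kHz, appears at 0.8 kHz.
10.8 kHz > fs/2 = 5.8 kHz, folds to fs − 10.8 kHz = 0.8 kHz.
44.6 kHz mod fs = 9.8 kHz.
9.8 kHz > fs/2 = 5.8 kHz, folds to fs − 9.8 kHz = 1.8 kHz.
15.4 kHz mod fs = 3.8 kHz.
3.8 kHz ≤ fs/2 = 5.8 kHz, appears at 3.8 kHz.
10.8 kHz and 35.6 kHz both map to 0.8 kHz.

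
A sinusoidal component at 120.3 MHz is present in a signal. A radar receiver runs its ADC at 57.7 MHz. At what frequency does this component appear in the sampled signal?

4.9 MHz

120.3 MHz mod fs = 4.9 MHz.
4.9 MHz ≤ fs/2 = 28.85 MHz, appears at 4.9 MHz.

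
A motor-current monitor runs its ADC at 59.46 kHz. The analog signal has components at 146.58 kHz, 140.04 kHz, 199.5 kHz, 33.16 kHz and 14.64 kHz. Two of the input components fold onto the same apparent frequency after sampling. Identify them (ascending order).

fs/2 = 29.73 kHz.
146.58 kHz mod fs = 27.66 kHz.
27.66 kHz ≤ fs/2 = 29.73 kHz, appears at 27.66 kHz.
140.04 kHz mod fs = 21.12 kHz.
21.12 kHz ≤ fs/2 = 29.73 kHz, appears at 21.12 kHz.
199.5 kHz mod fs = 21.12 kHz.
21.12 kHz ≤ fs/2 = 29.73 kHz, appears at 21.12 kHz.
33.16 kHz > fs/2 = 29.73 kHz, folds to fs − 33.16 kHz = 26.3 kHz.
14.64 kHz ≤ fs/2 = 29.73 kHz, passes unchanged.
140.04 kHz and 199.5 kHz both map to 21.12 kHz.

140.04 kHz, 199.5 kHz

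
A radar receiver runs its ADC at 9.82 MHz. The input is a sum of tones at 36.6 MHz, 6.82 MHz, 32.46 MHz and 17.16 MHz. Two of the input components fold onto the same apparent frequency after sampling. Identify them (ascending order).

6.82 MHz, 32.46 MHz

fs/2 = 4.91 MHz.
36.6 MHz mod fs = 7.14 MHz.
7.14 MHz > fs/2 = 4.91 MHz, folds to fs − 7.14 MHz = 2.68 MHz.
6.82 MHz > fs/2 = 4.91 MHz, folds to fs − 6.82 MHz = 3 MHz.
32.46 MHz mod fs = 3 MHz.
3 MHz ≤ fs/2 = 4.91 MHz, appears at 3 MHz.
17.16 MHz mod fs = 7.34 MHz.
7.34 MHz > fs/2 = 4.91 MHz, folds to fs − 7.34 MHz = 2.48 MHz.
6.82 MHz and 32.46 MHz both map to 3 MHz.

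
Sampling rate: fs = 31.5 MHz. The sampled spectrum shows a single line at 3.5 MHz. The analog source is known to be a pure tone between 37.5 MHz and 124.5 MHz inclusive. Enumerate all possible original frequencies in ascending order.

59.5 MHz, 66.5 MHz, 91 MHz, 98 MHz, 122.5 MHz

Frequencies that alias to 3.5 MHz are k·fs ± 3.5 MHz for integer k ≥ 0.
k=0: 3.5 MHz.
k=1: 28 MHz, 35 MHz.
k=2: 59.5 MHz, 66.5 MHz.
k=3: 91 MHz, 98 MHz.
k=4: 122.5 MHz, 129.5 MHz.
k=5: 154 MHz, 161 MHz.
Within [37.5 MHz, 124.5 MHz]: 59.5 MHz, 66.5 MHz, 91 MHz, 98 MHz, 122.5 MHz.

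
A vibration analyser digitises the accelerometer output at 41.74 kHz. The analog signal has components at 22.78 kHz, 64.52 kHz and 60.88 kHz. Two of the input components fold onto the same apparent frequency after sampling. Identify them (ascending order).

22.78 kHz, 64.52 kHz

fs/2 = 20.87 kHz.
22.78 kHz > fs/2 = 20.87 kHz, folds to fs − 22.78 kHz = 18.96 kHz.
64.52 kHz mod fs = 22.78 kHz.
22.78 kHz > fs/2 = 20.87 kHz, folds to fs − 22.78 kHz = 18.96 kHz.
60.88 kHz mod fs = 19.14 kHz.
19.14 kHz ≤ fs/2 = 20.87 kHz, appears at 19.14 kHz.
22.78 kHz and 64.52 kHz both map to 18.96 kHz.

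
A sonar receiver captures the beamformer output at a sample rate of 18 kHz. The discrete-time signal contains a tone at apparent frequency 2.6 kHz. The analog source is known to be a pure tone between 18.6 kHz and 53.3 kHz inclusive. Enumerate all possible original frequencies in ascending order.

Frequencies that alias to 2.6 kHz are k·fs ± 2.6 kHz for integer k ≥ 0.
k=0: 2.6 kHz.
k=1: 15.4 kHz, 20.6 kHz.
k=2: 33.4 kHz, 38.6 kHz.
k=3: 51.4 kHz, 56.6 kHz.
k=4: 69.4 kHz, 74.6 kHz.
Within [18.6 kHz, 53.3 kHz]: 20.6 kHz, 33.4 kHz, 38.6 kHz, 51.4 kHz.

20.6 kHz, 33.4 kHz, 38.6 kHz, 51.4 kHz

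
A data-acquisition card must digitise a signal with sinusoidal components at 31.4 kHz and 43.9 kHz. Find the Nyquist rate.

87.8 kHz

Highest-frequency component: 43.9 kHz.
Nyquist rate = 2 × 43.9 kHz = 87.8 kHz.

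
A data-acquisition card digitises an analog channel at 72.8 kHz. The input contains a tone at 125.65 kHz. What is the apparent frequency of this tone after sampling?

125.65 kHz mod fs = 52.85 kHz.
52.85 kHz > fs/2 = 36.4 kHz, folds to fs − 52.85 kHz = 19.95 kHz.

19.95 kHz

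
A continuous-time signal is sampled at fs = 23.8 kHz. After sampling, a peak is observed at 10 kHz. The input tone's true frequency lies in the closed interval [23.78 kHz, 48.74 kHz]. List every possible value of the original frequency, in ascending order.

Frequencies that alias to 10 kHz are k·fs ± 10 kHz for integer k ≥ 0.
k=0: 10 kHz.
k=1: 13.8 kHz, 33.8 kHz.
k=2: 37.6 kHz, 57.6 kHz.
k=3: 61.4 kHz, 81.4 kHz.
Within [23.78 kHz, 48.74 kHz]: 33.8 kHz, 37.6 kHz.

33.8 kHz, 37.6 kHz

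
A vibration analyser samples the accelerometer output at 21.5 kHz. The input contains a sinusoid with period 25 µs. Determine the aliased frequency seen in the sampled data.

T = 25 µs → f = 1/T = 40 kHz.
40 kHz mod fs = 18.5 kHz.
18.5 kHz > fs/2 = 10.75 kHz, folds to fs − 18.5 kHz = 3 kHz.

3 kHz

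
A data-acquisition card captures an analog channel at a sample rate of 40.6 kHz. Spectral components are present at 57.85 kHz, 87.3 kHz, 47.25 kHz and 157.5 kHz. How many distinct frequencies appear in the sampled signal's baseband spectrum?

4

fs/2 = 20.3 kHz.
57.85 kHz mod fs = 17.25 kHz.
17.25 kHz ≤ fs/2 = 20.3 kHz, appears at 17.25 kHz.
87.3 kHz mod fs = 6.1 kHz.
6.1 kHz ≤ fs/2 = 20.3 kHz, appears at 6.1 kHz.
47.25 kHz mod fs = 6.65 kHz.
6.65 kHz ≤ fs/2 = 20.3 kHz, appears at 6.65 kHz.
157.5 kHz mod fs = 35.7 kHz.
35.7 kHz > fs/2 = 20.3 kHz, folds to fs − 35.7 kHz = 4.9 kHz.
Distinct values: {4.9 kHz, 6.1 kHz, 6.65 kHz, 17.25 kHz} → 4.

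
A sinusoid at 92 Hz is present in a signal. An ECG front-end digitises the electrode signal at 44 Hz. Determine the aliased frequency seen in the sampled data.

4 Hz

92 Hz mod fs = 4 Hz.
4 Hz ≤ fs/2 = 22 Hz, appears at 4 Hz.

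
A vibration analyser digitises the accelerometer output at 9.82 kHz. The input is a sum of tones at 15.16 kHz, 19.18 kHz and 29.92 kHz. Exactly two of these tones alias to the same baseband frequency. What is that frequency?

fs/2 = 4.91 kHz.
15.16 kHz mod fs = 5.34 kHz.
5.34 kHz > fs/2 = 4.91 kHz, folds to fs − 5.34 kHz = 4.48 kHz.
19.18 kHz mod fs = 9.36 kHz.
9.36 kHz > fs/2 = 4.91 kHz, folds to fs − 9.36 kHz = 0.46 kHz.
29.92 kHz mod fs = 0.46 kHz.
0.46 kHz ≤ fs/2 = 4.91 kHz, appears at 0.46 kHz.
19.18 kHz and 29.92 kHz both map to 0.46 kHz.

0.46 kHz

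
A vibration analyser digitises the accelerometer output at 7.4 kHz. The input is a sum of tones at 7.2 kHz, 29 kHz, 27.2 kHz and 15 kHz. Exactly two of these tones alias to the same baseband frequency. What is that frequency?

fs/2 = 3.7 kHz.
7.2 kHz > fs/2 = 3.7 kHz, folds to fs − 7.2 kHz = 0.2 kHz.
29 kHz mod fs = 6.8 kHz.
6.8 kHz > fs/2 = 3.7 kHz, folds to fs − 6.8 kHz = 0.6 kHz.
27.2 kHz mod fs = 5 kHz.
5 kHz > fs/2 = 3.7 kHz, folds to fs − 5 kHz = 2.4 kHz.
15 kHz mod fs = 0.2 kHz.
0.2 kHz ≤ fs/2 = 3.7 kHz, appears at 0.2 kHz.
7.2 kHz and 15 kHz both map to 0.2 kHz.

0.2 kHz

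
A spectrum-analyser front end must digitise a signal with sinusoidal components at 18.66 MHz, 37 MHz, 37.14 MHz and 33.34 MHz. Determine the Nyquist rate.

74.28 MHz

Highest-frequency component: 37.14 MHz.
Nyquist rate = 2 × 37.14 MHz = 74.28 MHz.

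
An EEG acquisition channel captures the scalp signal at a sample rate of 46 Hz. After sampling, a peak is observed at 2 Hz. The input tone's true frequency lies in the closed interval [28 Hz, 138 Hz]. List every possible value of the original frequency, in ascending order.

Frequencies that alias to 2 Hz are k·fs ± 2 Hz for integer k ≥ 0.
k=0: 2 Hz.
k=1: 44 Hz, 48 Hz.
k=2: 90 Hz, 94 Hz.
k=3: 136 Hz, 140 Hz.
k=4: 182 Hz, 186 Hz.
Within [28 Hz, 138 Hz]: 44 Hz, 48 Hz, 90 Hz, 94 Hz, 136 Hz.

44 Hz, 48 Hz, 90 Hz, 94 Hz, 136 Hz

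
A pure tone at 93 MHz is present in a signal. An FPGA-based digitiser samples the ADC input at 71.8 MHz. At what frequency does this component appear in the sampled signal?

93 MHz mod fs = 21.2 MHz.
21.2 MHz ≤ fs/2 = 35.9 MHz, appears at 21.2 MHz.

21.2 MHz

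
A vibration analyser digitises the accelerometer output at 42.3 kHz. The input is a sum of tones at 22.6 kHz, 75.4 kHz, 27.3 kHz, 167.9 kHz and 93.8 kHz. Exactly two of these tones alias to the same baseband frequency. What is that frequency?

9.2 kHz

fs/2 = 21.15 kHz.
22.6 kHz > fs/2 = 21.15 kHz, folds to fs − 22.6 kHz = 19.7 kHz.
75.4 kHz mod fs = 33.1 kHz.
33.1 kHz > fs/2 = 21.15 kHz, folds to fs − 33.1 kHz = 9.2 kHz.
27.3 kHz > fs/2 = 21.15 kHz, folds to fs − 27.3 kHz = 15 kHz.
167.9 kHz mod fs = 41 kHz.
41 kHz > fs/2 = 21.15 kHz, folds to fs − 41 kHz = 1.3 kHz.
93.8 kHz mod fs = 9.2 kHz.
9.2 kHz ≤ fs/2 = 21.15 kHz, appears at 9.2 kHz.
75.4 kHz and 93.8 kHz both map to 9.2 kHz.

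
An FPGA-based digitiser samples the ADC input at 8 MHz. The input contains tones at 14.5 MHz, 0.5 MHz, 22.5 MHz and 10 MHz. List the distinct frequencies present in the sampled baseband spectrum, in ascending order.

0.5 MHz, 1.5 MHz, 2 MHz

fs/2 = 4 MHz.
14.5 MHz mod fs = 6.5 MHz.
6.5 MHz > fs/2 = 4 MHz, folds to fs − 6.5 MHz = 1.5 MHz.
0.5 MHz ≤ fs/2 = 4 MHz, passes unchanged.
22.5 MHz mod fs = 6.5 MHz.
6.5 MHz > fs/2 = 4 MHz, folds to fs − 6.5 MHz = 1.5 MHz.
10 MHz mod fs = 2 MHz.
2 MHz ≤ fs/2 = 4 MHz, appears at 2 MHz.
Distinct values: {0.5 MHz, 1.5 MHz, 2 MHz}.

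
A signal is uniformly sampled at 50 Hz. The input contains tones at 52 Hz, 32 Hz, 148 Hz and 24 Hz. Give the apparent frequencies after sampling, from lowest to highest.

fs/2 = 25 Hz.
52 Hz mod fs = 2 Hz.
2 Hz ≤ fs/2 = 25 Hz, appears at 2 Hz.
32 Hz > fs/2 = 25 Hz, folds to fs − 32 Hz = 18 Hz.
148 Hz mod fs = 48 Hz.
48 Hz > fs/2 = 25 Hz, folds to fs − 48 Hz = 2 Hz.
24 Hz ≤ fs/2 = 25 Hz, passes unchanged.
Distinct values: {2 Hz, 18 Hz, 24 Hz}.

2 Hz, 18 Hz, 24 Hz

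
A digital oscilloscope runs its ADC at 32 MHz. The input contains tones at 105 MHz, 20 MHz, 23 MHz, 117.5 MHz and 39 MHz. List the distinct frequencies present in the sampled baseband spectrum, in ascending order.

7 MHz, 9 MHz, 10.5 MHz, 12 MHz

fs/2 = 16 MHz.
105 MHz mod fs = 9 MHz.
9 MHz ≤ fs/2 = 16 MHz, appears at 9 MHz.
20 MHz > fs/2 = 16 MHz, folds to fs − 20 MHz = 12 MHz.
23 MHz > fs/2 = 16 MHz, folds to fs − 23 MHz = 9 MHz.
117.5 MHz mod fs = 21.5 MHz.
21.5 MHz > fs/2 = 16 MHz, folds to fs − 21.5 MHz = 10.5 MHz.
39 MHz mod fs = 7 MHz.
7 MHz ≤ fs/2 = 16 MHz, appears at 7 MHz.
Distinct values: {7 MHz, 9 MHz, 10.5 MHz, 12 MHz}.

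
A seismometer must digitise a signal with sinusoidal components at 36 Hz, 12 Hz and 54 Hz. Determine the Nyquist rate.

108 Hz

Highest-frequency component: 54 Hz.
Nyquist rate = 2 × 54 Hz = 108 Hz.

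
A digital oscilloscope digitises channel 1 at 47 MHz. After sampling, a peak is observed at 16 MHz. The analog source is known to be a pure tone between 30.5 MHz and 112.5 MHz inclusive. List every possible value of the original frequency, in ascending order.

Frequencies that alias to 16 MHz are k·fs ± 16 MHz for integer k ≥ 0.
k=0: 16 MHz.
k=1: 31 MHz, 63 MHz.
k=2: 78 MHz, 110 MHz.
k=3: 125 MHz, 157 MHz.
Within [30.5 MHz, 112.5 MHz]: 31 MHz, 63 MHz, 78 MHz, 110 MHz.

31 MHz, 63 MHz, 78 MHz, 110 MHz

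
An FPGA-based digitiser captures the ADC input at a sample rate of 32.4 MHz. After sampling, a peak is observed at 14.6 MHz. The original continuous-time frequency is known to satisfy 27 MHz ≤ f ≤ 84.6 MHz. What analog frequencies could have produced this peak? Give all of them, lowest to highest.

Frequencies that alias to 14.6 MHz are k·fs ± 14.6 MHz for integer k ≥ 0.
k=0: 14.6 MHz.
k=1: 17.8 MHz, 47 MHz.
k=2: 50.2 MHz, 79.4 MHz.
k=3: 82.6 MHz, 111.8 MHz.
k=4: 115 MHz, 144.2 MHz.
Within [27 MHz, 84.6 MHz]: 47 MHz, 50.2 MHz, 79.4 MHz, 82.6 MHz.

47 MHz, 50.2 MHz, 79.4 MHz, 82.6 MHz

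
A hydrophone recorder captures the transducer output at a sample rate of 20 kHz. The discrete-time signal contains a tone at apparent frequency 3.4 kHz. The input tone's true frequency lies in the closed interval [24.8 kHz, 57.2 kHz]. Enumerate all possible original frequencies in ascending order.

36.6 kHz, 43.4 kHz, 56.6 kHz

Frequencies that alias to 3.4 kHz are k·fs ± 3.4 kHz for integer k ≥ 0.
k=0: 3.4 kHz.
k=1: 16.6 kHz, 23.4 kHz.
k=2: 36.6 kHz, 43.4 kHz.
k=3: 56.6 kHz, 63.4 kHz.
k=4: 76.6 kHz, 83.4 kHz.
Within [24.8 kHz, 57.2 kHz]: 36.6 kHz, 43.4 kHz, 56.6 kHz.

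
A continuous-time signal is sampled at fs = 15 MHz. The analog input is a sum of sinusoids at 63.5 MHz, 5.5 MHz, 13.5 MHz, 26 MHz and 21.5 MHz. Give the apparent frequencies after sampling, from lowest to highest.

fs/2 = 7.5 MHz.
63.5 MHz mod fs = 3.5 MHz.
3.5 MHz ≤ fs/2 = 7.5 MHz, appears at 3.5 MHz.
5.5 MHz ≤ fs/2 = 7.5 MHz, passes unchanged.
13.5 MHz > fs/2 = 7.5 MHz, folds to fs − 13.5 MHz = 1.5 MHz.
26 MHz mod fs = 11 MHz.
11 MHz > fs/2 = 7.5 MHz, folds to fs − 11 MHz = 4 MHz.
21.5 MHz mod fs = 6.5 MHz.
6.5 MHz ≤ fs/2 = 7.5 MHz, appears at 6.5 MHz.
Distinct values: {1.5 MHz, 3.5 MHz, 4 MHz, 5.5 MHz, 6.5 MHz}.

1.5 MHz, 3.5 MHz, 4 MHz, 5.5 MHz, 6.5 MHz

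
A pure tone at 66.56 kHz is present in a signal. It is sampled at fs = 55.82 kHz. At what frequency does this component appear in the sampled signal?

66.56 kHz mod fs = 10.74 kHz.
10.74 kHz ≤ fs/2 = 27.91 kHz, appears at 10.74 kHz.

10.74 kHz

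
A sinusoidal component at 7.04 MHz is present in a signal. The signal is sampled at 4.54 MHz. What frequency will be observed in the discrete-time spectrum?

7.04 MHz mod fs = 2.5 MHz.
2.5 MHz > fs/2 = 2.27 MHz, folds to fs − 2.5 MHz = 2.04 MHz.

2.04 MHz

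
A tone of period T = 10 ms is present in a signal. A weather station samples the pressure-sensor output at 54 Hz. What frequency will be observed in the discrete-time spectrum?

T = 10 ms → f = 1/T = 100 Hz.
100 Hz mod fs = 46 Hz.
46 Hz > fs/2 = 27 Hz, folds to fs − 46 Hz = 8 Hz.

8 Hz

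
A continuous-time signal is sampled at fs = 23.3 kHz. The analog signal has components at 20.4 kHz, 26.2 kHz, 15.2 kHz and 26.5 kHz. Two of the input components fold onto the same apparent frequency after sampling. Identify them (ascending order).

20.4 kHz, 26.2 kHz

fs/2 = 11.65 kHz.
20.4 kHz > fs/2 = 11.65 kHz, folds to fs − 20.4 kHz = 2.9 kHz.
26.2 kHz mod fs = 2.9 kHz.
2.9 kHz ≤ fs/2 = 11.65 kHz, appears at 2.9 kHz.
15.2 kHz > fs/2 = 11.65 kHz, folds to fs − 15.2 kHz = 8.1 kHz.
26.5 kHz mod fs = 3.2 kHz.
3.2 kHz ≤ fs/2 = 11.65 kHz, appears at 3.2 kHz.
20.4 kHz and 26.2 kHz both map to 2.9 kHz.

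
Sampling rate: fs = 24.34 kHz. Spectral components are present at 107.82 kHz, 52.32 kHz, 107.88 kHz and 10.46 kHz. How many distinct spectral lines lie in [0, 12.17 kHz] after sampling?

3

fs/2 = 12.17 kHz.
107.82 kHz mod fs = 10.46 kHz.
10.46 kHz ≤ fs/2 = 12.17 kHz, appears at 10.46 kHz.
52.32 kHz mod fs = 3.64 kHz.
3.64 kHz ≤ fs/2 = 12.17 kHz, appears at 3.64 kHz.
107.88 kHz mod fs = 10.52 kHz.
10.52 kHz ≤ fs/2 = 12.17 kHz, appears at 10.52 kHz.
10.46 kHz ≤ fs/2 = 12.17 kHz, passes unchanged.
Distinct values: {3.64 kHz, 10.46 kHz, 10.52 kHz} → 3.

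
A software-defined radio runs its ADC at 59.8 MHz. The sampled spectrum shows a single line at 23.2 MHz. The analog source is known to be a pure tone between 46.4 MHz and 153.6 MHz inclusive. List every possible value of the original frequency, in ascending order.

83 MHz, 96.4 MHz, 142.8 MHz

Frequencies that alias to 23.2 MHz are k·fs ± 23.2 MHz for integer k ≥ 0.
k=0: 23.2 MHz.
k=1: 36.6 MHz, 83 MHz.
k=2: 96.4 MHz, 142.8 MHz.
k=3: 156.2 MHz, 202.6 MHz.
Within [46.4 MHz, 153.6 MHz]: 83 MHz, 96.4 MHz, 142.8 MHz.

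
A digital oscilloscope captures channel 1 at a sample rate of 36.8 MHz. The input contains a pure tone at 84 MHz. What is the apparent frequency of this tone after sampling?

10.4 MHz

84 MHz mod fs = 10.4 MHz.
10.4 MHz ≤ fs/2 = 18.4 MHz, appears at 10.4 MHz.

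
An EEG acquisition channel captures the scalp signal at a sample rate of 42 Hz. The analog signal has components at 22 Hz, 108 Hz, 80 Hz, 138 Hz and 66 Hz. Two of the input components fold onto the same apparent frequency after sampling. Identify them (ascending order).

66 Hz, 108 Hz

fs/2 = 21 Hz.
22 Hz > fs/2 = 21 Hz, folds to fs − 22 Hz = 20 Hz.
108 Hz mod fs = 24 Hz.
24 Hz > fs/2 = 21 Hz, folds to fs − 24 Hz = 18 Hz.
80 Hz mod fs = 38 Hz.
38 Hz > fs/2 = 21 Hz, folds to fs − 38 Hz = 4 Hz.
138 Hz mod fs = 12 Hz.
12 Hz ≤ fs/2 = 21 Hz, appears at 12 Hz.
66 Hz mod fs = 24 Hz.
24 Hz > fs/2 = 21 Hz, folds to fs − 24 Hz = 18 Hz.
66 Hz and 108 Hz both map to 18 Hz.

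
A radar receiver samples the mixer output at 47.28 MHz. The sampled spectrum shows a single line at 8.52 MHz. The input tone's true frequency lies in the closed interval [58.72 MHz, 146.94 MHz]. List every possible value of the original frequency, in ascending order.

Frequencies that alias to 8.52 MHz are k·fs ± 8.52 MHz for integer k ≥ 0.
k=0: 8.52 MHz.
k=1: 38.76 MHz, 55.8 MHz.
k=2: 86.04 MHz, 103.08 MHz.
k=3: 133.32 MHz, 150.36 MHz.
k=4: 180.6 MHz, 197.64 MHz.
Within [58.72 MHz, 146.94 MHz]: 86.04 MHz, 103.08 MHz, 133.32 MHz.

86.04 MHz, 103.08 MHz, 133.32 MHz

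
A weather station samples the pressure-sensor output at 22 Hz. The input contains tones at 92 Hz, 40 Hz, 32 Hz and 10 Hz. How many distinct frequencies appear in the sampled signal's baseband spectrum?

2

fs/2 = 11 Hz.
92 Hz mod fs = 4 Hz.
4 Hz ≤ fs/2 = 11 Hz, appears at 4 Hz.
40 Hz mod fs = 18 Hz.
18 Hz > fs/2 = 11 Hz, folds to fs − 18 Hz = 4 Hz.
32 Hz mod fs = 10 Hz.
10 Hz ≤ fs/2 = 11 Hz, appears at 10 Hz.
10 Hz ≤ fs/2 = 11 Hz, passes unchanged.
Distinct values: {4 Hz, 10 Hz} → 2.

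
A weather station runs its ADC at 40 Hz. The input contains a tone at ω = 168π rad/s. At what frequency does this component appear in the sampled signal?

ω = 168π rad/s → f = ω/(2π) = 84 Hz.
84 Hz mod fs = 4 Hz.
4 Hz ≤ fs/2 = 20 Hz, appears at 4 Hz.

4 Hz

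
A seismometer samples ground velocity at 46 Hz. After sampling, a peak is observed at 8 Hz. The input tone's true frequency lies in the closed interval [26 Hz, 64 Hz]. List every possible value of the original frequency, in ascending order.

Frequencies that alias to 8 Hz are k·fs ± 8 Hz for integer k ≥ 0.
k=0: 8 Hz.
k=1: 38 Hz, 54 Hz.
k=2: 84 Hz, 100 Hz.
Within [26 Hz, 64 Hz]: 38 Hz, 54 Hz.

38 Hz, 54 Hz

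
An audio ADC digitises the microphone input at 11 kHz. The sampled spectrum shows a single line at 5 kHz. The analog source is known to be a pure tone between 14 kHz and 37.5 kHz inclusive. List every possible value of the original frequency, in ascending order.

16 kHz, 17 kHz, 27 kHz, 28 kHz

Frequencies that alias to 5 kHz are k·fs ± 5 kHz for integer k ≥ 0.
k=0: 5 kHz.
k=1: 6 kHz, 16 kHz.
k=2: 17 kHz, 27 kHz.
k=3: 28 kHz, 38 kHz.
k=4: 39 kHz, 49 kHz.
Within [14 kHz, 37.5 kHz]: 16 kHz, 17 kHz, 27 kHz, 28 kHz.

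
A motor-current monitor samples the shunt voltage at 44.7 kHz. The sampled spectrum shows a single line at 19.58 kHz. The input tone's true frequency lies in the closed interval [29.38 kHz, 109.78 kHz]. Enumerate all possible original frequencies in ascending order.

Frequencies that alias to 19.58 kHz are k·fs ± 19.58 kHz for integer k ≥ 0.
k=0: 19.58 kHz.
k=1: 25.12 kHz, 64.28 kHz.
k=2: 69.82 kHz, 108.98 kHz.
k=3: 114.52 kHz, 153.68 kHz.
Within [29.38 kHz, 109.78 kHz]: 64.28 kHz, 69.82 kHz, 108.98 kHz.

64.28 kHz, 69.82 kHz, 108.98 kHz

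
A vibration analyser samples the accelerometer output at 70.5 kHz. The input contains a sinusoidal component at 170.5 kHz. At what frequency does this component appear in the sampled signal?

170.5 kHz mod fs = 29.5 kHz.
29.5 kHz ≤ fs/2 = 35.25 kHz, appears at 29.5 kHz.

29.5 kHz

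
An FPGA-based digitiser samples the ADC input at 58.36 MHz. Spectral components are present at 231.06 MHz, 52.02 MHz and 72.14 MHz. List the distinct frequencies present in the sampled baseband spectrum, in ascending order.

fs/2 = 29.18 MHz.
231.06 MHz mod fs = 55.98 MHz.
55.98 MHz > fs/2 = 29.18 MHz, folds to fs − 55.98 MHz = 2.38 MHz.
52.02 MHz > fs/2 = 29.18 MHz, folds to fs − 52.02 MHz = 6.34 MHz.
72.14 MHz mod fs = 13.78 MHz.
13.78 MHz ≤ fs/2 = 29.18 MHz, appears at 13.78 MHz.
Distinct values: {2.38 MHz, 6.34 MHz, 13.78 MHz}.

2.38 MHz, 6.34 MHz, 13.78 MHz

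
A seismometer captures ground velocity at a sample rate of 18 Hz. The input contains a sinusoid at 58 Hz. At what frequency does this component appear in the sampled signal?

58 Hz mod fs = 4 Hz.
4 Hz ≤ fs/2 = 9 Hz, appears at 4 Hz.

4 Hz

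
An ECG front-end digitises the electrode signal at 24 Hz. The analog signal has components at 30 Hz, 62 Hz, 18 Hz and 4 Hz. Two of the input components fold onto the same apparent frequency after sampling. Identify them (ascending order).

18 Hz, 30 Hz

fs/2 = 12 Hz.
30 Hz mod fs = 6 Hz.
6 Hz ≤ fs/2 = 12 Hz, appears at 6 Hz.
62 Hz mod fs = 14 Hz.
14 Hz > fs/2 = 12 Hz, folds to fs − 14 Hz = 10 Hz.
18 Hz > fs/2 = 12 Hz, folds to fs − 18 Hz = 6 Hz.
4 Hz ≤ fs/2 = 12 Hz, passes unchanged.
18 Hz and 30 Hz both map to 6 Hz.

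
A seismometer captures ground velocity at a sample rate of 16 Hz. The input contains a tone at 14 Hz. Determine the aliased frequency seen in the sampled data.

2 Hz

14 Hz > fs/2 = 8 Hz, folds to fs − 14 Hz = 2 Hz.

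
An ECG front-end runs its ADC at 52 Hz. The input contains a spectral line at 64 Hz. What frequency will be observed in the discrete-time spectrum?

12 Hz

64 Hz mod fs = 12 Hz.
12 Hz ≤ fs/2 = 26 Hz, appears at 12 Hz.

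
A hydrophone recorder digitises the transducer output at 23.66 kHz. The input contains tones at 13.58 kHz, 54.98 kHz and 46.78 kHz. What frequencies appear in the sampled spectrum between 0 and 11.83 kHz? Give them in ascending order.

0.54 kHz, 7.66 kHz, 10.08 kHz

fs/2 = 11.83 kHz.
13.58 kHz > fs/2 = 11.83 kHz, folds to fs − 13.58 kHz = 10.08 kHz.
54.98 kHz mod fs = 7.66 kHz.
7.66 kHz ≤ fs/2 = 11.83 kHz, appears at 7.66 kHz.
46.78 kHz mod fs = 23.12 kHz.
23.12 kHz > fs/2 = 11.83 kHz, folds to fs − 23.12 kHz = 0.54 kHz.
Distinct values: {0.54 kHz, 7.66 kHz, 10.08 kHz}.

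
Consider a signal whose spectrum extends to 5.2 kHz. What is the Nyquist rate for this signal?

10.4 kHz

Nyquist rate = 2 × 5.2 kHz = 10.4 kHz.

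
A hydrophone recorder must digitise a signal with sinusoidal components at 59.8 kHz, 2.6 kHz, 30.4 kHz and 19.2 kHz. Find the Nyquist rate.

119.6 kHz

Highest-frequency component: 59.8 kHz.
Nyquist rate = 2 × 59.8 kHz = 119.6 kHz.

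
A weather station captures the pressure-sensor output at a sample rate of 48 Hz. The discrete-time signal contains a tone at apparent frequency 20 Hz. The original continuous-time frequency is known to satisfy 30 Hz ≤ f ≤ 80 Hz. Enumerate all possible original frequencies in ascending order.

Frequencies that alias to 20 Hz are k·fs ± 20 Hz for integer k ≥ 0.
k=0: 20 Hz.
k=1: 28 Hz, 68 Hz.
k=2: 76 Hz, 116 Hz.
k=3: 124 Hz, 164 Hz.
Within [30 Hz, 80 Hz]: 68 Hz, 76 Hz.

68 Hz, 76 Hz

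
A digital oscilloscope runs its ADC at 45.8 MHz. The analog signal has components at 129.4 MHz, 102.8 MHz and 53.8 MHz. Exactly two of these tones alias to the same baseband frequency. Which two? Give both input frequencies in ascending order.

53.8 MHz, 129.4 MHz

fs/2 = 22.9 MHz.
129.4 MHz mod fs = 37.8 MHz.
37.8 MHz > fs/2 = 22.9 MHz, folds to fs − 37.8 MHz = 8 MHz.
102.8 MHz mod fs = 11.2 MHz.
11.2 MHz ≤ fs/2 = 22.9 MHz, appears at 11.2 MHz.
53.8 MHz mod fs = 8 MHz.
8 MHz ≤ fs/2 = 22.9 MHz, appears at 8 MHz.
53.8 MHz and 129.4 MHz both map to 8 MHz.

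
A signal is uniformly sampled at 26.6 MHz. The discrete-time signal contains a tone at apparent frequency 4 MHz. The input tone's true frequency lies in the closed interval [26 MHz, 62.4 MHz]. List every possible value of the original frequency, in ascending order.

30.6 MHz, 49.2 MHz, 57.2 MHz

Frequencies that alias to 4 MHz are k·fs ± 4 MHz for integer k ≥ 0.
k=0: 4 MHz.
k=1: 22.6 MHz, 30.6 MHz.
k=2: 49.2 MHz, 57.2 MHz.
k=3: 75.8 MHz, 83.8 MHz.
Within [26 MHz, 62.4 MHz]: 30.6 MHz, 49.2 MHz, 57.2 MHz.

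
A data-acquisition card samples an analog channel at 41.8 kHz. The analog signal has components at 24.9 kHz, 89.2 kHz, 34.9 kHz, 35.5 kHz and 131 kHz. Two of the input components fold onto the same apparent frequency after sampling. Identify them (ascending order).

fs/2 = 20.9 kHz.
24.9 kHz > fs/2 = 20.9 kHz, folds to fs − 24.9 kHz = 16.9 kHz.
89.2 kHz mod fs = 5.6 kHz.
5.6 kHz ≤ fs/2 = 20.9 kHz, appears at 5.6 kHz.
34.9 kHz > fs/2 = 20.9 kHz, folds to fs − 34.9 kHz = 6.9 kHz.
35.5 kHz > fs/2 = 20.9 kHz, folds to fs − 35.5 kHz = 6.3 kHz.
131 kHz mod fs = 5.6 kHz.
5.6 kHz ≤ fs/2 = 20.9 kHz, appears at 5.6 kHz.
89.2 kHz and 131 kHz both map to 5.6 kHz.

89.2 kHz, 131 kHz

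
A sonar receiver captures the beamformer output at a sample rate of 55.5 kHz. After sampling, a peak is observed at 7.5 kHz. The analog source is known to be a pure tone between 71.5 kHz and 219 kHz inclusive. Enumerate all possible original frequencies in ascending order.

103.5 kHz, 118.5 kHz, 159 kHz, 174 kHz, 214.5 kHz

Frequencies that alias to 7.5 kHz are k·fs ± 7.5 kHz for integer k ≥ 0.
k=0: 7.5 kHz.
k=1: 48 kHz, 63 kHz.
k=2: 103.5 kHz, 118.5 kHz.
k=3: 159 kHz, 174 kHz.
k=4: 214.5 kHz, 229.5 kHz.
k=5: 270 kHz, 285 kHz.
Within [71.5 kHz, 219 kHz]: 103.5 kHz, 118.5 kHz, 159 kHz, 174 kHz, 214.5 kHz.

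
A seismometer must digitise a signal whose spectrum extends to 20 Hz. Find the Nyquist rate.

40 Hz

Nyquist rate = 2 × 20 Hz = 40 Hz.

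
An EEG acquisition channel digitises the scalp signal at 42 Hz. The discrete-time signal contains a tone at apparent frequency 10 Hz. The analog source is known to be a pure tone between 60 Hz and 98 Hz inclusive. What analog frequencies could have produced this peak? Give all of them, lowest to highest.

74 Hz, 94 Hz

Frequencies that alias to 10 Hz are k·fs ± 10 Hz for integer k ≥ 0.
k=0: 10 Hz.
k=1: 32 Hz, 52 Hz.
k=2: 74 Hz, 94 Hz.
k=3: 116 Hz, 136 Hz.
Within [60 Hz, 98 Hz]: 74 Hz, 94 Hz.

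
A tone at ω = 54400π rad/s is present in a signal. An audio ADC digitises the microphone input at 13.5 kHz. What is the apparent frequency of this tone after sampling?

ω = 54400π rad/s → f = ω/(2π) = 27200 Hz = 27.2 kHz.
27.2 kHz mod fs = 0.2 kHz.
0.2 kHz ≤ fs/2 = 6.75 kHz, appears at 0.2 kHz.

0.2 kHz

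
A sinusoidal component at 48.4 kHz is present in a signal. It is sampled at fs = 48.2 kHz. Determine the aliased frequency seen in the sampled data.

0.2 kHz

48.4 kHz mod fs = 0.2 kHz.
0.2 kHz ≤ fs/2 = 24.1 kHz, appears at 0.2 kHz.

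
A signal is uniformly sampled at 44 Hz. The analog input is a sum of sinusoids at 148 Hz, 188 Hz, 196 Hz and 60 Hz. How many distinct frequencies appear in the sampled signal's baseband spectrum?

fs/2 = 22 Hz.
148 Hz mod fs = 16 Hz.
16 Hz ≤ fs/2 = 22 Hz, appears at 16 Hz.
188 Hz mod fs = 12 Hz.
12 Hz ≤ fs/2 = 22 Hz, appears at 12 Hz.
196 Hz mod fs = 20 Hz.
20 Hz ≤ fs/2 = 22 Hz, appears at 20 Hz.
60 Hz mod fs = 16 Hz.
16 Hz ≤ fs/2 = 22 Hz, appears at 16 Hz.
Distinct values: {12 Hz, 16 Hz, 20 Hz} → 3.

3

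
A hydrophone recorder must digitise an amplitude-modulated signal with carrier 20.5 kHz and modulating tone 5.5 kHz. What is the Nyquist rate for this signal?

AM sidebands sit at fc ± fm = 15 kHz and 26 kHz.
Highest-frequency component: 26 kHz.
Nyquist rate = 2 × 26 kHz = 52 kHz.

52 kHz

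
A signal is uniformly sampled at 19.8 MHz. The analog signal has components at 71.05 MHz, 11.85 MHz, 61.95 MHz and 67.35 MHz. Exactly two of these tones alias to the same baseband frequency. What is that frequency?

7.95 MHz

fs/2 = 9.9 MHz.
71.05 MHz mod fs = 11.65 MHz.
11.65 MHz > fs/2 = 9.9 MHz, folds to fs − 11.65 MHz = 8.15 MHz.
11.85 MHz > fs/2 = 9.9 MHz, folds to fs − 11.85 MHz = 7.95 MHz.
61.95 MHz mod fs = 2.55 MHz.
2.55 MHz ≤ fs/2 = 9.9 MHz, appears at 2.55 MHz.
67.35 MHz mod fs = 7.95 MHz.
7.95 MHz ≤ fs/2 = 9.9 MHz, appears at 7.95 MHz.
11.85 MHz and 67.35 MHz both map to 7.95 MHz.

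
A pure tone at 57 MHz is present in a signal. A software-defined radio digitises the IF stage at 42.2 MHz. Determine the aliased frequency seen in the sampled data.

14.8 MHz

57 MHz mod fs = 14.8 MHz.
14.8 MHz ≤ fs/2 = 21.1 MHz, appears at 14.8 MHz.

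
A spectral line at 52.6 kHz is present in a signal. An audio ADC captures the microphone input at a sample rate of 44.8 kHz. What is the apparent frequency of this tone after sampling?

7.8 kHz

52.6 kHz mod fs = 7.8 kHz.
7.8 kHz ≤ fs/2 = 22.4 kHz, appears at 7.8 kHz.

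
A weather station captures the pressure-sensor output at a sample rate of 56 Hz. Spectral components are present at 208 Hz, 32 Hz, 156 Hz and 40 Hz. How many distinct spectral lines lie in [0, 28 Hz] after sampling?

3

fs/2 = 28 Hz.
208 Hz mod fs = 40 Hz.
40 Hz > fs/2 = 28 Hz, folds to fs − 40 Hz = 16 Hz.
32 Hz > fs/2 = 28 Hz, folds to fs − 32 Hz = 24 Hz.
156 Hz mod fs = 44 Hz.
44 Hz > fs/2 = 28 Hz, folds to fs − 44 Hz = 12 Hz.
40 Hz > fs/2 = 28 Hz, folds to fs − 40 Hz = 16 Hz.
Distinct values: {12 Hz, 16 Hz, 24 Hz} → 3.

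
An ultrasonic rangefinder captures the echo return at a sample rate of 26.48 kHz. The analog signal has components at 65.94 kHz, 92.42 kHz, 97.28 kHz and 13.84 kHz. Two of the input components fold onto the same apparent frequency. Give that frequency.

fs/2 = 13.24 kHz.
65.94 kHz mod fs = 12.98 kHz.
12.98 kHz ≤ fs/2 = 13.24 kHz, appears at 12.98 kHz.
92.42 kHz mod fs = 12.98 kHz.
12.98 kHz ≤ fs/2 = 13.24 kHz, appears at 12.98 kHz.
97.28 kHz mod fs = 17.84 kHz.
17.84 kHz > fs/2 = 13.24 kHz, folds to fs − 17.84 kHz = 8.64 kHz.
13.84 kHz > fs/2 = 13.24 kHz, folds to fs − 13.84 kHz = 12.64 kHz.
65.94 kHz and 92.42 kHz both map to 12.98 kHz.

12.98 kHz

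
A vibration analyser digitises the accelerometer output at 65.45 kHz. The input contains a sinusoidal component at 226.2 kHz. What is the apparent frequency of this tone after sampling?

226.2 kHz mod fs = 29.85 kHz.
29.85 kHz ≤ fs/2 = 32.725 kHz, appears at 29.85 kHz.

29.85 kHz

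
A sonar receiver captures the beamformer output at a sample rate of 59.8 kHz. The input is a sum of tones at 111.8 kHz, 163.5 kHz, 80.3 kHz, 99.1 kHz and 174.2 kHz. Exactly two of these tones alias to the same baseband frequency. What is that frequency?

fs/2 = 29.9 kHz.
111.8 kHz mod fs = 52 kHz.
52 kHz > fs/2 = 29.9 kHz, folds to fs − 52 kHz = 7.8 kHz.
163.5 kHz mod fs = 43.9 kHz.
43.9 kHz > fs/2 = 29.9 kHz, folds to fs − 43.9 kHz = 15.9 kHz.
80.3 kHz mod fs = 20.5 kHz.
20.5 kHz ≤ fs/2 = 29.9 kHz, appears at 20.5 kHz.
99.1 kHz mod fs = 39.3 kHz.
39.3 kHz > fs/2 = 29.9 kHz, folds to fs − 39.3 kHz = 20.5 kHz.
174.2 kHz mod fs = 54.6 kHz.
54.6 kHz > fs/2 = 29.9 kHz, folds to fs − 54.6 kHz = 5.2 kHz.
80.3 kHz and 99.1 kHz both map to 20.5 kHz.

20.5 kHz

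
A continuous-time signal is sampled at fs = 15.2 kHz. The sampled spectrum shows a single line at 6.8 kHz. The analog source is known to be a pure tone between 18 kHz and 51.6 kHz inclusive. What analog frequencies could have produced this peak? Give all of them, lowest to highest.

22 kHz, 23.6 kHz, 37.2 kHz, 38.8 kHz

Frequencies that alias to 6.8 kHz are k·fs ± 6.8 kHz for integer k ≥ 0.
k=0: 6.8 kHz.
k=1: 8.4 kHz, 22 kHz.
k=2: 23.6 kHz, 37.2 kHz.
k=3: 38.8 kHz, 52.4 kHz.
k=4: 54 kHz, 67.6 kHz.
Within [18 kHz, 51.6 kHz]: 22 kHz, 23.6 kHz, 37.2 kHz, 38.8 kHz.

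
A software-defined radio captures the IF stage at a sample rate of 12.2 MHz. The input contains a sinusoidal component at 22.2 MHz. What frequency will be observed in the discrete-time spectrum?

2.2 MHz

22.2 MHz mod fs = 10 MHz.
10 MHz > fs/2 = 6.1 MHz, folds to fs − 10 MHz = 2.2 MHz.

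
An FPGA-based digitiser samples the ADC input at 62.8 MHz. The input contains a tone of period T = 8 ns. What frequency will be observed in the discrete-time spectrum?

T = 8 ns → f = 1/T = 125 MHz.
125 MHz mod fs = 62.2 MHz.
62.2 MHz > fs/2 = 31.4 MHz, folds to fs − 62.2 MHz = 0.6 MHz.

0.6 MHz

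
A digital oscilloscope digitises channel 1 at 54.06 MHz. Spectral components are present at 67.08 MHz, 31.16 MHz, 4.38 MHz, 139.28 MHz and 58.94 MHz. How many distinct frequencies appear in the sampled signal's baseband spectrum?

4

fs/2 = 27.03 MHz.
67.08 MHz mod fs = 13.02 MHz.
13.02 MHz ≤ fs/2 = 27.03 MHz, appears at 13.02 MHz.
31.16 MHz > fs/2 = 27.03 MHz, folds to fs − 31.16 MHz = 22.9 MHz.
4.38 MHz ≤ fs/2 = 27.03 MHz, passes unchanged.
139.28 MHz mod fs = 31.16 MHz.
31.16 MHz > fs/2 = 27.03 MHz, folds to fs − 31.16 MHz = 22.9 MHz.
58.94 MHz mod fs = 4.88 MHz.
4.88 MHz ≤ fs/2 = 27.03 MHz, appears at 4.88 MHz.
Distinct values: {4.38 MHz, 4.88 MHz, 13.02 MHz, 22.9 MHz} → 4.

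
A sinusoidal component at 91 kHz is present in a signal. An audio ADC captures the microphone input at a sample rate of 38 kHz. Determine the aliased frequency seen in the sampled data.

91 kHz mod fs = 15 kHz.
15 kHz ≤ fs/2 = 19 kHz, appears at 15 kHz.

15 kHz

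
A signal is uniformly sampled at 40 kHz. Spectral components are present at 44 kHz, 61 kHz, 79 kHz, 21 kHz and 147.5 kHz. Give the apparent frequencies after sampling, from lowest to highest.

fs/2 = 20 kHz.
44 kHz mod fs = 4 kHz.
4 kHz ≤ fs/2 = 20 kHz, appears at 4 kHz.
61 kHz mod fs = 21 kHz.
21 kHz > fs/2 = 20 kHz, folds to fs − 21 kHz = 19 kHz.
79 kHz mod fs = 39 kHz.
39 kHz > fs/2 = 20 kHz, folds to fs − 39 kHz = 1 kHz.
21 kHz > fs/2 = 20 kHz, folds to fs − 21 kHz = 19 kHz.
147.5 kHz mod fs = 27.5 kHz.
27.5 kHz > fs/2 = 20 kHz, folds to fs − 27.5 kHz = 12.5 kHz.
Distinct values: {1 kHz, 4 kHz, 12.5 kHz, 19 kHz}.

1 kHz, 4 kHz, 12.5 kHz, 19 kHz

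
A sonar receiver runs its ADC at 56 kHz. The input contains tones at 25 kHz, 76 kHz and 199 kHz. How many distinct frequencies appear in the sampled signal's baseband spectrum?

2

fs/2 = 28 kHz.
25 kHz ≤ fs/2 = 28 kHz, passes unchanged.
76 kHz mod fs = 20 kHz.
20 kHz ≤ fs/2 = 28 kHz, appears at 20 kHz.
199 kHz mod fs = 31 kHz.
31 kHz > fs/2 = 28 kHz, folds to fs − 31 kHz = 25 kHz.
Distinct values: {20 kHz, 25 kHz} → 2.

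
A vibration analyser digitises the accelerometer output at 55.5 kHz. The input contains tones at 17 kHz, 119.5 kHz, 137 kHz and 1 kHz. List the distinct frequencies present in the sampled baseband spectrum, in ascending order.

1 kHz, 8.5 kHz, 17 kHz, 26 kHz

fs/2 = 27.75 kHz.
17 kHz ≤ fs/2 = 27.75 kHz, passes unchanged.
119.5 kHz mod fs = 8.5 kHz.
8.5 kHz ≤ fs/2 = 27.75 kHz, appears at 8.5 kHz.
137 kHz mod fs = 26 kHz.
26 kHz ≤ fs/2 = 27.75 kHz, appears at 26 kHz.
1 kHz ≤ fs/2 = 27.75 kHz, passes unchanged.
Distinct values: {1 kHz, 8.5 kHz, 17 kHz, 26 kHz}.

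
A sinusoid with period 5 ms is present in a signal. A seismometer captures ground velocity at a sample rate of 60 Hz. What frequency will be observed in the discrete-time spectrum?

20 Hz

T = 5 ms → f = 1/T = 200 Hz.
200 Hz mod fs = 20 Hz.
20 Hz ≤ fs/2 = 30 Hz, appears at 20 Hz.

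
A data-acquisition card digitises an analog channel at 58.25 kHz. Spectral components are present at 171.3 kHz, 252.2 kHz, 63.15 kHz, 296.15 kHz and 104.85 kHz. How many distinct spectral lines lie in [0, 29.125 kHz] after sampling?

fs/2 = 29.125 kHz.
171.3 kHz mod fs = 54.8 kHz.
54.8 kHz > fs/2 = 29.125 kHz, folds to fs − 54.8 kHz = 3.45 kHz.
252.2 kHz mod fs = 19.2 kHz.
19.2 kHz ≤ fs/2 = 29.125 kHz, appears at 19.2 kHz.
63.15 kHz mod fs = 4.9 kHz.
4.9 kHz ≤ fs/2 = 29.125 kHz, appears at 4.9 kHz.
296.15 kHz mod fs = 4.9 kHz.
4.9 kHz ≤ fs/2 = 29.125 kHz, appears at 4.9 kHz.
104.85 kHz mod fs = 46.6 kHz.
46.6 kHz > fs/2 = 29.125 kHz, folds to fs − 46.6 kHz = 11.65 kHz.
Distinct values: {3.45 kHz, 4.9 kHz, 11.65 kHz, 19.2 kHz} → 4.

4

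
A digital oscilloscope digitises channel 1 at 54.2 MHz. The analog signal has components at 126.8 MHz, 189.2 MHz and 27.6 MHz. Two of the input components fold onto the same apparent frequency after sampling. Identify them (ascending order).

fs/2 = 27.1 MHz.
126.8 MHz mod fs = 18.4 MHz.
18.4 MHz ≤ fs/2 = 27.1 MHz, appears at 18.4 MHz.
189.2 MHz mod fs = 26.6 MHz.
26.6 MHz ≤ fs/2 = 27.1 MHz, appears at 26.6 MHz.
27.6 MHz > fs/2 = 27.1 MHz, folds to fs − 27.6 MHz = 26.6 MHz.
27.6 MHz and 189.2 MHz both map to 26.6 MHz.

27.6 MHz, 189.2 MHz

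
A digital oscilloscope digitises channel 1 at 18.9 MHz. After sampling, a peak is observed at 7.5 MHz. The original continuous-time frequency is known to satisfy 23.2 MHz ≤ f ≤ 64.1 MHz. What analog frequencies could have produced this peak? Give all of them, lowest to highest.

26.4 MHz, 30.3 MHz, 45.3 MHz, 49.2 MHz

Frequencies that alias to 7.5 MHz are k·fs ± 7.5 MHz for integer k ≥ 0.
k=0: 7.5 MHz.
k=1: 11.4 MHz, 26.4 MHz.
k=2: 30.3 MHz, 45.3 MHz.
k=3: 49.2 MHz, 64.2 MHz.
k=4: 68.1 MHz, 83.1 MHz.
Within [23.2 MHz, 64.1 MHz]: 26.4 MHz, 30.3 MHz, 45.3 MHz, 49.2 MHz.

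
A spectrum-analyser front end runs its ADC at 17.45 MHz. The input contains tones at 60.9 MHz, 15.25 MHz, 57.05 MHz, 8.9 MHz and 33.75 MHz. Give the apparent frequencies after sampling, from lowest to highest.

fs/2 = 8.725 MHz.
60.9 MHz mod fs = 8.55 MHz.
8.55 MHz ≤ fs/2 = 8.725 MHz, appears at 8.55 MHz.
15.25 MHz > fs/2 = 8.725 MHz, folds to fs − 15.25 MHz = 2.2 MHz.
57.05 MHz mod fs = 4.7 MHz.
4.7 MHz ≤ fs/2 = 8.725 MHz, appears at 4.7 MHz.
8.9 MHz > fs/2 = 8.725 MHz, folds to fs − 8.9 MHz = 8.55 MHz.
33.75 MHz mod fs = 16.3 MHz.
16.3 MHz > fs/2 = 8.725 MHz, folds to fs − 16.3 MHz = 1.15 MHz.
Distinct values: {1.15 MHz, 2.2 MHz, 4.7 MHz, 8.55 MHz}.

1.15 MHz, 2.2 MHz, 4.7 MHz, 8.55 MHz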